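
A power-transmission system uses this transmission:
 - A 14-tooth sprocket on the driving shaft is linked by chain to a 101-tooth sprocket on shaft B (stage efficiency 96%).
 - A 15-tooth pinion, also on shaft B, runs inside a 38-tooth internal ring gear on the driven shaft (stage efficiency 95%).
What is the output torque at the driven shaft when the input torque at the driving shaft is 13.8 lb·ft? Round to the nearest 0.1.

chain 101/14 = 7.2143 → τ = 13.8·7.2143·0.96 = 95.575 lb·ft
internal gear 38/15 = 2.5333 → τ = 95.575·2.5333·0.95 = 230.02 lb·ft

230.0 lb·ft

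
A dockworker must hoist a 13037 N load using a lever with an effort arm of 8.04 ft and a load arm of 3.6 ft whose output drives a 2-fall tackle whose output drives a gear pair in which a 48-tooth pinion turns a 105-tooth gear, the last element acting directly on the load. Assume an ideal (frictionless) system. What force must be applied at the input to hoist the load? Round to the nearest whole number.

Lever MA = effort arm / load arm = 8.04/3.6 = 2.2333.
Block-and-tackle MA = number of supporting rope parts = 2.
Gear pair MA = 105/48 = 2.1875.
Combined ideal MA = 2.2333 × 2 × 2.1875 = 9.7708.
Effort = load / MA = 13037 / 9.7708 = 1334.3 N.

1334 N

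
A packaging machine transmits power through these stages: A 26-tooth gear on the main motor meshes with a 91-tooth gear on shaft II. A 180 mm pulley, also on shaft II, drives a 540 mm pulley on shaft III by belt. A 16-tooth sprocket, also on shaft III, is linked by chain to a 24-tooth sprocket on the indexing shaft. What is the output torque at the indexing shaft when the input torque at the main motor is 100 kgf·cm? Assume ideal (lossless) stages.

1575 kgf·cm

Gear mesh: ratio = 91/26 = 3.5; torque at shaft II = 100 × 3.5 = 350 kgf·cm.
Belt: ratio = 540/180 = 3; torque at shaft III = 350 × 3 = 1050 kgf·cm.
Chain: ratio = 24/16 = 1.5; torque at the indexing shaft = 1050 × 1.5 = 1575 kgf·cm.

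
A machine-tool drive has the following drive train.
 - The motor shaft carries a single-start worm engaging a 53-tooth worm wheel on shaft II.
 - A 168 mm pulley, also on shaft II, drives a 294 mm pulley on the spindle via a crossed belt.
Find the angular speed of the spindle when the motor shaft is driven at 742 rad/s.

worm 53/1 = 53 → 742/53 = 14 rad/s
belt 294/168 = 1.75 → 14/1.75 = 8 rad/s

8 rad/s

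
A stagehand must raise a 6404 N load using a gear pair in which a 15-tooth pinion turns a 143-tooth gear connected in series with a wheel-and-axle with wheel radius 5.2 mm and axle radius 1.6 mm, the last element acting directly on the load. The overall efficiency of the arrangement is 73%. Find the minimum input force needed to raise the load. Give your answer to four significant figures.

Gear pair MA = 143/15 = 9.5333.
Wheel-and-axle MA = R/r = 5.2/1.6 = 3.25.
Combined ideal MA = 9.5333 × 3.25 = 30.983.
Actual MA = 30.983 × 0.73 = 22.618.
Effort = load / actual MA = 6404 / 22.618 = 283.14 N.

283.1 N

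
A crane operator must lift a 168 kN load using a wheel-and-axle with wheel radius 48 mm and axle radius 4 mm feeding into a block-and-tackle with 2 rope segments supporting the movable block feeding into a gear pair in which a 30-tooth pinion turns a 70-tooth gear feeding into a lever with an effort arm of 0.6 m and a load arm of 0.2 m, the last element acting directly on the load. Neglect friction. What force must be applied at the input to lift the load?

1 kN

Wheel-and-axle MA = R/r = 48/4 = 12.
Block-and-tackle MA = number of supporting rope parts = 2.
Gear pair MA = 70/30 = 2.3333.
Lever MA = effort arm / load arm = 0.6/0.2 = 3.
Combined ideal MA = 12 × 2 × 2.3333 × 3 = 168.
Effort = load / MA = 168 / 168 = 1 kN.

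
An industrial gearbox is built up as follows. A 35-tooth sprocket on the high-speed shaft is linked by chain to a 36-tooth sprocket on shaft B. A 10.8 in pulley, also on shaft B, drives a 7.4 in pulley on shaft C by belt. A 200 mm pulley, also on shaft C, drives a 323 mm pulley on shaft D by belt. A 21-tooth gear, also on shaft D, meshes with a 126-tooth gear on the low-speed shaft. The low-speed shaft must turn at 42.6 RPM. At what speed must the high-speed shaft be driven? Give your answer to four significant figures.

Overall ratio R = 1.0286 × 0.68519 × 1.615 × 6 = 6.8291.
Required input speed = output speed × R = 42.6 × 6.8291 = 290.92 RPM.

290.9 RPM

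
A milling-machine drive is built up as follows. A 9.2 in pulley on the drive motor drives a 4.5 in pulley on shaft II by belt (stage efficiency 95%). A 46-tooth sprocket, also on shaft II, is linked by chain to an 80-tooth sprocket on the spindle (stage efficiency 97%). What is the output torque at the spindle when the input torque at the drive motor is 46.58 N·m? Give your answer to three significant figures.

36.5 N·m

belt 4.5/9.2 = 0.48913 → τ = 46.58·0.48913·0.95 = 21.645 N·m
chain 80/46 = 1.7391 → τ = 21.645·1.7391·0.97 = 36.513 N·m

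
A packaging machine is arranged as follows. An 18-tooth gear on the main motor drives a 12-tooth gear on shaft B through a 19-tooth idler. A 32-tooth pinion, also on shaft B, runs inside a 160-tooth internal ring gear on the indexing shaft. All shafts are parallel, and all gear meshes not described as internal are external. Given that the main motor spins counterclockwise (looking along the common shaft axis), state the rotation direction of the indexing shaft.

counterclockwise

the main motor → shaft B: driver → idler → driven is 2 external meshes, 2 reversals → CCW.
shaft B → the indexing shaft: internal mesh, same direction → CCW.
2 reversals in total — an even number — so the indexing shaft turns the same way as the main motor.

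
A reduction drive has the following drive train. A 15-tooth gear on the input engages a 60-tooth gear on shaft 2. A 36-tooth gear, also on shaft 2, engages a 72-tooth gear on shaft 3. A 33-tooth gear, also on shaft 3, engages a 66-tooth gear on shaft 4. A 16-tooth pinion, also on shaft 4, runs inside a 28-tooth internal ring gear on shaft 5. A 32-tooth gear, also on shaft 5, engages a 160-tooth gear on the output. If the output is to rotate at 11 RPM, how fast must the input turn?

1540 RPM

Overall ratio R = 4 × 2 × 2 × 1.75 × 5 = 140.
Required input speed = output speed × R = 11 × 140 = 1540 RPM.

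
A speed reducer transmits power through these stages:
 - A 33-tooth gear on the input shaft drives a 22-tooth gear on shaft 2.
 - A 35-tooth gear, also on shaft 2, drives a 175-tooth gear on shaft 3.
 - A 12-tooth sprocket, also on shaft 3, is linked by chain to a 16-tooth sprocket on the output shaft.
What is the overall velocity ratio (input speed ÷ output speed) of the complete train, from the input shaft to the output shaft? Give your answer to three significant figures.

4.44

Each stage contributes driven/driver: gear mesh 22/33 = 0.66667, gear mesh 175/35 = 5, chain 16/12 = 1.3333.
Overall: 0.66667 × 5 × 1.3333 = 4.4444.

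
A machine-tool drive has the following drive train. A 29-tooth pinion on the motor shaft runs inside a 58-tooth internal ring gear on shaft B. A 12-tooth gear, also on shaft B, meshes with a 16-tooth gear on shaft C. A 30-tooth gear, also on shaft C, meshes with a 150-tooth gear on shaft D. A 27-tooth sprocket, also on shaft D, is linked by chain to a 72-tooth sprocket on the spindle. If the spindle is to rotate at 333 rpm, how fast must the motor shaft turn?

11840 rpm

Overall ratio R = 2 × 1.3333 × 5 × 2.6667 = 35.556.
Required input speed = output speed × R = 333 × 35.556 = 11840 rpm.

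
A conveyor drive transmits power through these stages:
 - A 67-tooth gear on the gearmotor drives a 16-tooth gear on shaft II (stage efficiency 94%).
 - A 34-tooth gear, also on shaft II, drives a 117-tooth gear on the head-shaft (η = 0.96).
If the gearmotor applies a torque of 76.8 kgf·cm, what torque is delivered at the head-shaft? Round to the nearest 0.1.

gear mesh 16/67 = 0.23881 → τ = 76.8·0.23881·0.94 = 17.24 kgf·cm
gear mesh 117/34 = 3.4412 → τ = 17.24·3.4412·0.96 = 56.952 kgf·cm

57.0 kgf·cm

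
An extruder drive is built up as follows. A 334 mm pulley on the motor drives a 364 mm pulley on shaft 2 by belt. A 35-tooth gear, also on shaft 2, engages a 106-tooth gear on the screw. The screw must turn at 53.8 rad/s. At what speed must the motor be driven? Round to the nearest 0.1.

Overall ratio R = 1.0898 × 3.0286 = 3.3006.
Required input speed = output speed × R = 53.8 × 3.3006 = 177.57 rad/s.

177.6 rad/s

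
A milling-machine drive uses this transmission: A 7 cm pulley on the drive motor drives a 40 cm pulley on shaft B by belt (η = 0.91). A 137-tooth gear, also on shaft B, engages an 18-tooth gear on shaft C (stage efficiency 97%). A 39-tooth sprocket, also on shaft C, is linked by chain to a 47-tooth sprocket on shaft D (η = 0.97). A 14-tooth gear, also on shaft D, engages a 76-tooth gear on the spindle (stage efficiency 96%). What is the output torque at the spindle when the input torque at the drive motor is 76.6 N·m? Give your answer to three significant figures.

309 N·m

Belt: ratio = 40/7 = 5.7143; torque at shaft B = 76.6 × 5.7143 × 0.91 = 398.32 N·m.
Gear mesh: ratio = 18/137 = 0.13139; torque at shaft C = 398.32 × 0.13139 × 0.97 = 50.764 N·m.
Chain: ratio = 47/39 = 1.2051; torque at shaft D = 50.764 × 1.2051 × 0.97 = 59.342 N·m.
Gear mesh: ratio = 76/14 = 5.4286; torque at the spindle = 59.342 × 5.4286 × 0.96 = 309.26 N·m.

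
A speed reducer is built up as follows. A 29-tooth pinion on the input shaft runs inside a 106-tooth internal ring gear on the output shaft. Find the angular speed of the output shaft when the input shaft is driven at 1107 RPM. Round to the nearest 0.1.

302.9 RPM

Internal gear: ratio = 106/29 = 3.6552, so the output shaft turns at 1107 / 3.6552 = 302.86 RPM.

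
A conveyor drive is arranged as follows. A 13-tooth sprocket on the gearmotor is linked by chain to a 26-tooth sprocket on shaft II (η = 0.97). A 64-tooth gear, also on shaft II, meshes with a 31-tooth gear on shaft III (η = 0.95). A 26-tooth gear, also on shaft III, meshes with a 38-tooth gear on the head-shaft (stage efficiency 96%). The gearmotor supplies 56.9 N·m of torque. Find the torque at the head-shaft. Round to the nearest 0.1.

71.3 N·m

After the chain (26/13): 56.9 × 2 × 0.97 = 110.39 N·m
After the gear mesh (31/64): 110.39 × 0.48438 × 0.95 = 50.795 N·m
After the gear mesh (38/26): 50.795 × 1.4615 × 0.96 = 71.269 N·m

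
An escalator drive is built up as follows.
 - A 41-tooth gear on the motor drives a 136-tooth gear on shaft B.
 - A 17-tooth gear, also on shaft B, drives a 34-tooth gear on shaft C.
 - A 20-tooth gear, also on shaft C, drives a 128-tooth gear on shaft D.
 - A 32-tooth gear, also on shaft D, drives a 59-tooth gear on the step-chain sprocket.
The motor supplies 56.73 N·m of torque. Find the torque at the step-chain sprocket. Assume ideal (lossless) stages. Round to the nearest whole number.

4441 N·m

gear mesh 136/41 = 3.3171 → τ = 56.73·3.3171 = 188.18 N·m
gear mesh 34/17 = 2 → τ = 188.18·2 = 376.36 N·m
gear mesh 128/20 = 6.4 → τ = 376.36·6.4 = 2408.7 N·m
gear mesh 59/32 = 1.8438 → τ = 2408.7·1.8438 = 4441 N·m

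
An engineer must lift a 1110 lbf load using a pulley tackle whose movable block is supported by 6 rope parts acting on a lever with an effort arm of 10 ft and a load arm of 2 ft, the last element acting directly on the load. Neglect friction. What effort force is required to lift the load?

Block-and-tackle MA = number of supporting rope parts = 6.
Lever MA = effort arm / load arm = 10/2 = 5.
Combined ideal MA = 6 × 5 = 30.
Effort = load / MA = 1110 / 30 = 37 lbf.

37 lbf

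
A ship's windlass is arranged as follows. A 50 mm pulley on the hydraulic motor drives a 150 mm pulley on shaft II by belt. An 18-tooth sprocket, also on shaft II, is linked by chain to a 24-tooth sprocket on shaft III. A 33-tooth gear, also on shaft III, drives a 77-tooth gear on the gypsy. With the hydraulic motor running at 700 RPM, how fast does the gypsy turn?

the hydraulic motor → shaft II (belt, 150/50): 700 ÷ 3 = 233.33 RPM
shaft II → shaft III (chain, 24/18): 233.33 ÷ 1.3333 = 175 RPM
shaft III → the gypsy (gear mesh, 77/33): 175 ÷ 2.3333 = 75 RPM

75 RPM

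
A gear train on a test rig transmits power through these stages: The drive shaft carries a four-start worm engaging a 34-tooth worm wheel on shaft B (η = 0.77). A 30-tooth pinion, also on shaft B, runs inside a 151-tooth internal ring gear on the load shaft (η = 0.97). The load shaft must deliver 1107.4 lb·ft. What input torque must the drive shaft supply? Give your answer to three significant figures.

34.7 lb·ft

Overall ratio R = 8.5 × 5.0333 = 42.783; overall efficiency η = 0.77 × 0.97 = 0.7469.
Input torque = output torque / (R × η) = 1107.4 / (42.783 × 0.7469) = 34.655 lb·ft.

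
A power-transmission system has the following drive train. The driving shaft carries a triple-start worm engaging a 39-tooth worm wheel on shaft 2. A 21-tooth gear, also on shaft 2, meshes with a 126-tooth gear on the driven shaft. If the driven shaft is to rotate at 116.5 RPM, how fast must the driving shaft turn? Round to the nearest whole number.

Overall ratio R = 13 × 6 = 78.
Required input speed = output speed × R = 116.5 × 78 = 9087 RPM.

9087 RPM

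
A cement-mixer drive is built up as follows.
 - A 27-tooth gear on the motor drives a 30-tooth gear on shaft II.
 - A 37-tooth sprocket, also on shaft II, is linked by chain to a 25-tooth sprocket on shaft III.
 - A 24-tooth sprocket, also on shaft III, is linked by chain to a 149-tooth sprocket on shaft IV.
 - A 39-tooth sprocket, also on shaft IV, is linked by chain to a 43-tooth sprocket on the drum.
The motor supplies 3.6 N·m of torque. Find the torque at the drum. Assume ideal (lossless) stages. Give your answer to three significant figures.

After the gear mesh (30/27): 3.6 × 1.1111 = 4 N·m
After the chain (25/37): 4 × 0.67568 = 2.7027 N·m
After the chain (149/24): 2.7027 × 6.2083 = 16.779 N·m
After the chain (43/39): 16.779 × 1.1026 = 18.5 N·m

18.5 N·m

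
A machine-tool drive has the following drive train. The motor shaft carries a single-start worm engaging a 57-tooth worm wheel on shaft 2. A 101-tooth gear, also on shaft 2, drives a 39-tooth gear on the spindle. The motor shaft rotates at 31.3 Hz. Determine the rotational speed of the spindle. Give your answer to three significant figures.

1.42 Hz

Worm: ratio = 57/1 = 57, so shaft 2 turns at 31.3 / 57 = 0.54912 Hz.
Gear mesh: ratio = 39/101 = 0.38614, so the spindle turns at 0.54912 / 0.38614 = 1.4221 Hz.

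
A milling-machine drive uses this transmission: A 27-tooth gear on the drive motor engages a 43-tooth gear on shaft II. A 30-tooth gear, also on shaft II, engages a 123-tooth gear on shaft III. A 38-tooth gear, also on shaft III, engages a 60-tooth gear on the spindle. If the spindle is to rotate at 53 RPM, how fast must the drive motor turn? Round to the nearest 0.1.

546.4 RPM

Overall ratio R = 1.5926 × 4.1 × 1.5789 = 10.31.
Required input speed = output speed × R = 53 × 10.31 = 546.43 RPM.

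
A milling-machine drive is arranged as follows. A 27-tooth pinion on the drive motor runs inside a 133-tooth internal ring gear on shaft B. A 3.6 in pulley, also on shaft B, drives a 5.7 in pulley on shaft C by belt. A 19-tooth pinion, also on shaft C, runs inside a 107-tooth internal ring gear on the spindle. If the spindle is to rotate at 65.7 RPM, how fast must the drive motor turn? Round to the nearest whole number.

Overall ratio R = 4.9259 × 1.5833 × 5.6316 = 43.923.
Required input speed = output speed × R = 65.7 × 43.923 = 2885.7 RPM.

2886 RPM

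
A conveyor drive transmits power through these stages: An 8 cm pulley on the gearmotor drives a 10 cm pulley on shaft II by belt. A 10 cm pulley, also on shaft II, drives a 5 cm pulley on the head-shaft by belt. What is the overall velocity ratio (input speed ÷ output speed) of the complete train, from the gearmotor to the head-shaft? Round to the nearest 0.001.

Each stage contributes driven/driver: belt 10/8 = 1.25, belt 5/10 = 0.5.
Overall: 1.25 × 0.5 = 0.625.

0.625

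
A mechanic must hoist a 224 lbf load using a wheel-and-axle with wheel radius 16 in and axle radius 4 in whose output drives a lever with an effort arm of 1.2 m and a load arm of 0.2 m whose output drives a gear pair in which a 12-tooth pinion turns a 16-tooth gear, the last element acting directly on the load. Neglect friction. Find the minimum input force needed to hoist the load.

Wheel-and-axle MA = R/r = 16/4 = 4.
Lever MA = effort arm / load arm = 1.2/0.2 = 6.
Gear pair MA = 16/12 = 1.3333.
Combined ideal MA = 4 × 6 × 1.3333 = 32.
Effort = load / MA = 224 / 32 = 7 lbf.

7 lbf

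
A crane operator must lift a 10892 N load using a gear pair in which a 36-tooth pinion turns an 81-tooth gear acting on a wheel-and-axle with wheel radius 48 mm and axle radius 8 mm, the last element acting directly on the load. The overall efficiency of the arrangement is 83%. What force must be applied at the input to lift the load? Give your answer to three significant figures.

972 N

Gear pair MA = 81/36 = 2.25.
Wheel-and-axle MA = R/r = 48/8 = 6.
Combined ideal MA = 2.25 × 6 = 13.5.
Actual MA = 13.5 × 0.83 = 11.205.
Effort = load / actual MA = 10892 / 11.205 = 972.07 N.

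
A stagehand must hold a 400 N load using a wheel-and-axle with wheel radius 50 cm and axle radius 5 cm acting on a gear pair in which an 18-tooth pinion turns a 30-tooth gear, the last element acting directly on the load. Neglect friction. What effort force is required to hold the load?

24 N

Wheel-and-axle MA = R/r = 50/5 = 10.
Gear pair MA = 30/18 = 1.6667.
Combined ideal MA = 10 × 1.6667 = 16.667.
Effort = load / MA = 400 / 16.667 = 24 N.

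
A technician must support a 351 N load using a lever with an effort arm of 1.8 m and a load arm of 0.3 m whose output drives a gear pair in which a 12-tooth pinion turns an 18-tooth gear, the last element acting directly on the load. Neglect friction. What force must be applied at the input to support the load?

Lever MA = effort arm / load arm = 1.8/0.3 = 6.
Gear pair MA = 18/12 = 1.5.
Combined ideal MA = 6 × 1.5 = 9.
Effort = load / MA = 351 / 9 = 39 N.

39 N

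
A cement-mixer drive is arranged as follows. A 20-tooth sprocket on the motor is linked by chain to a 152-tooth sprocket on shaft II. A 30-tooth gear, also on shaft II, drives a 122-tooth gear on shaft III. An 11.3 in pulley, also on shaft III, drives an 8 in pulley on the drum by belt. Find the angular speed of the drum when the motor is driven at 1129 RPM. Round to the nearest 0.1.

chain 152/20 = 7.6 → 1129/7.6 = 148.55 RPM
gear mesh 122/30 = 4.0667 → 148.55/4.0667 = 36.529 RPM
belt 8/11.3 = 0.70796 → 36.529/0.70796 = 51.598 RPM

51.6 RPM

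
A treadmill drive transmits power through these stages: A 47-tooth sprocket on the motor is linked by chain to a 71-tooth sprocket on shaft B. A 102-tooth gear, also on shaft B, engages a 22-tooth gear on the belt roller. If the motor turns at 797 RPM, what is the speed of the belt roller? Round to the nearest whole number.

the motor → shaft B (chain, 71/47): 797 ÷ 1.5106 = 527.59 RPM
shaft B → the belt roller (gear mesh, 22/102): 527.59 ÷ 0.21569 = 2446.1 RPM

2446 RPM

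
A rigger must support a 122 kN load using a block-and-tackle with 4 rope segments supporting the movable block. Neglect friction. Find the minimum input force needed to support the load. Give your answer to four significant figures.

Block-and-tackle MA = number of supporting rope parts = 4.
Effort = load / MA = 122 / 4 = 30.5 kN.

30.50 kN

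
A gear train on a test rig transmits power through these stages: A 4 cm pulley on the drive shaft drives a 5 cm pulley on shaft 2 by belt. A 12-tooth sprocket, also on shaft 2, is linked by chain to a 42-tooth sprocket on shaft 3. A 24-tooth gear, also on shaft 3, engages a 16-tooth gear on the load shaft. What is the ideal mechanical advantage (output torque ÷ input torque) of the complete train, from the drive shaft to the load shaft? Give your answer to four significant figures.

Each stage contributes driven/driver: belt 5/4 = 1.25, chain 42/12 = 3.5, gear mesh 16/24 = 0.66667.
Overall: 1.25 × 3.5 × 0.66667 = 2.9167.

2.917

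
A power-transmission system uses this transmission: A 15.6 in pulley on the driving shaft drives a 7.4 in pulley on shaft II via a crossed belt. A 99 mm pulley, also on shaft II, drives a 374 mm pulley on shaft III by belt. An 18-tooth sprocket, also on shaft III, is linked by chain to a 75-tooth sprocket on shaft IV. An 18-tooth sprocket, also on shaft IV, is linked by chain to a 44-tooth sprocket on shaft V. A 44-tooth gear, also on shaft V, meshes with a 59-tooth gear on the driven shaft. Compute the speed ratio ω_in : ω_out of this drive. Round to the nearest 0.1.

24.5

Each stage contributes driven/driver: belt 7.4/15.6 = 0.47436, belt 374/99 = 3.7778, chain 75/18 = 4.1667, chain 44/18 = 2.4444, gear mesh 59/44 = 1.3409.
Overall: 0.47436 × 3.7778 × 4.1667 × 2.4444 × 1.3409 = 24.474.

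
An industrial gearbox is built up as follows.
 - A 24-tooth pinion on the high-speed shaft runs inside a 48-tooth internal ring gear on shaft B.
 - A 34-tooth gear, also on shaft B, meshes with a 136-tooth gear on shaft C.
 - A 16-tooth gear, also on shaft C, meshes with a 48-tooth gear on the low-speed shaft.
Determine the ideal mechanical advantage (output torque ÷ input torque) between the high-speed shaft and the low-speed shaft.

Each stage contributes driven/driver: internal gear 48/24 = 2, gear mesh 136/34 = 4, gear mesh 48/16 = 3.
Overall: 2 × 4 × 3 = 24.

24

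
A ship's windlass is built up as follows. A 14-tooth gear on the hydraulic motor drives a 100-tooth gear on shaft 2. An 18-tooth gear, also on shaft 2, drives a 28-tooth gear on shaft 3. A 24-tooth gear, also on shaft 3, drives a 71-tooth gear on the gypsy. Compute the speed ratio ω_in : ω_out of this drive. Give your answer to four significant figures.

32.87

Each stage contributes driven/driver: gear mesh 100/14 = 7.1429, gear mesh 28/18 = 1.5556, gear mesh 71/24 = 2.9583.
Overall: 7.1429 × 1.5556 × 2.9583 = 32.87.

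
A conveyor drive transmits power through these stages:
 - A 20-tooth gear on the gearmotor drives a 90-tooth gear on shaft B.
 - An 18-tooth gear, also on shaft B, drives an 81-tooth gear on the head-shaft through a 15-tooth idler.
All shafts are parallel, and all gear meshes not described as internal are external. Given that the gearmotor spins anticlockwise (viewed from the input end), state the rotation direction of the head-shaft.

the gearmotor → shaft B: external mesh, 1 reversal → CW.
shaft B → the head-shaft: driver → idler → driven is 2 external meshes, 2 reversals → CW.
3 reversals in total — an odd number — so the head-shaft turns opposite to the gearmotor.

clockwise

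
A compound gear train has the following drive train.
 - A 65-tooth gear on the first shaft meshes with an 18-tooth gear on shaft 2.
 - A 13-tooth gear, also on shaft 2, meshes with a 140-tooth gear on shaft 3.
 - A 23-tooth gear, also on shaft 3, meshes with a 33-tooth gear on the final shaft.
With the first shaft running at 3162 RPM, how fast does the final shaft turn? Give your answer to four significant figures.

739.0 RPM

gear mesh 18/65 = 0.27692 → 3162/0.27692 = 11418 RPM
gear mesh 140/13 = 10.769 → 11418/10.769 = 1060.3 RPM
gear mesh 33/23 = 1.4348 → 1060.3/1.4348 = 738.98 RPM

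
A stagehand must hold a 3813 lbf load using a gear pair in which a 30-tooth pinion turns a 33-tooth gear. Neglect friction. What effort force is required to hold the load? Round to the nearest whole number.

Gear pair MA = 33/30 = 1.1.
Effort = load / MA = 3813 / 1.1 = 3466.4 lbf.

3466 lbf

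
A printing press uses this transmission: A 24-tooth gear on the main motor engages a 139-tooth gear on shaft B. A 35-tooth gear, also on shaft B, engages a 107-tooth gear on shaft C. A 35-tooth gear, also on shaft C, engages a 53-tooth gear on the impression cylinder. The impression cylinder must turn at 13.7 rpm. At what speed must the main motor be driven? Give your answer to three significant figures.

Overall ratio R = 5.7917 × 3.0571 × 1.5143 = 26.812.
Required input speed = output speed × R = 13.7 × 26.812 = 367.32 rpm.

367 rpm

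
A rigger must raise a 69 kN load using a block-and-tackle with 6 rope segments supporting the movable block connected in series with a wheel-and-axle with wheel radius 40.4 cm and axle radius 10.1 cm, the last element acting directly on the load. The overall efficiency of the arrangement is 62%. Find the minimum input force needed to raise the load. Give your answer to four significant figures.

4.637 kN

Block-and-tackle MA = number of supporting rope parts = 6.
Wheel-and-axle MA = R/r = 40.4/10.1 = 4.
Combined ideal MA = 6 × 4 = 24.
Actual MA = 24 × 0.62 = 14.88.
Effort = load / actual MA = 69 / 14.88 = 4.6371 kN.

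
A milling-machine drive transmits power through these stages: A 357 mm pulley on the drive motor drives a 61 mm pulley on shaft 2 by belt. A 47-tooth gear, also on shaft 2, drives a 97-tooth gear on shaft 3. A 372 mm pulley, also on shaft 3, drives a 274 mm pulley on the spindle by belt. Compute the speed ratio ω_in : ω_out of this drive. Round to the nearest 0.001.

Each stage contributes driven/driver: belt 61/357 = 0.17087, gear mesh 97/47 = 2.0638, belt 274/372 = 0.73656.
Overall: 0.17087 × 2.0638 × 0.73656 = 0.25974.

0.260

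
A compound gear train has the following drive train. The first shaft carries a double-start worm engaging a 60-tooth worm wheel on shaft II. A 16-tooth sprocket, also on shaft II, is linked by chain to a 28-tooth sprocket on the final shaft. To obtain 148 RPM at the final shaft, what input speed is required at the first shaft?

7770 RPM

Overall ratio R = 30 × 1.75 = 52.5.
Required input speed = output speed × R = 148 × 52.5 = 7770 RPM.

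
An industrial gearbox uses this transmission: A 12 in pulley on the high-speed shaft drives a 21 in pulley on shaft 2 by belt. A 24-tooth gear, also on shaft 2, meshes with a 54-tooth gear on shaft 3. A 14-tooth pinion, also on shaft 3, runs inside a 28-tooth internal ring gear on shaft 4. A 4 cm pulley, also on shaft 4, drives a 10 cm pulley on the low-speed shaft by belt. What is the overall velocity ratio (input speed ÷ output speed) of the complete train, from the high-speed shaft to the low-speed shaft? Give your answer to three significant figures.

Each stage contributes driven/driver: belt 21/12 = 1.75, gear mesh 54/24 = 2.25, internal gear 28/14 = 2, belt 10/4 = 2.5.
Overall: 1.75 × 2.25 × 2 × 2.5 = 19.688.

19.7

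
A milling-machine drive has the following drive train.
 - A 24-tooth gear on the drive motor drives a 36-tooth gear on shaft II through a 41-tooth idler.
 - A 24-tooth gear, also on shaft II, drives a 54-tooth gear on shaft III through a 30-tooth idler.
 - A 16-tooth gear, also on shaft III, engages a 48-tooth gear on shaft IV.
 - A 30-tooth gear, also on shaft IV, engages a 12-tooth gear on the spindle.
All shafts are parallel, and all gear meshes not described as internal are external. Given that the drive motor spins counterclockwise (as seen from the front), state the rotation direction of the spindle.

counterclockwise

the drive motor → shaft II: driver → idler → driven is 2 external meshes, 2 reversals → CCW.
shaft II → shaft III: driver → idler → driven is 2 external meshes, 2 reversals → CCW.
shaft III → shaft IV: external mesh, 1 reversal → CW.
shaft IV → the spindle: external mesh, 1 reversal → CCW.
6 reversals in total — an even number — so the spindle turns the same way as the drive motor.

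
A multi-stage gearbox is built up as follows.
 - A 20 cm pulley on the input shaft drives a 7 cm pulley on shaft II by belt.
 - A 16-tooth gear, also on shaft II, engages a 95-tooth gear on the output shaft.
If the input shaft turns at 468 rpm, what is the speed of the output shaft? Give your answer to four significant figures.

Belt: ratio = 7/20 = 0.35, so shaft II turns at 468 / 0.35 = 1337.1 rpm.
Gear mesh: ratio = 95/16 = 5.9375, so the output shaft turns at 1337.1 / 5.9375 = 225.2 rpm.

225.2 rpm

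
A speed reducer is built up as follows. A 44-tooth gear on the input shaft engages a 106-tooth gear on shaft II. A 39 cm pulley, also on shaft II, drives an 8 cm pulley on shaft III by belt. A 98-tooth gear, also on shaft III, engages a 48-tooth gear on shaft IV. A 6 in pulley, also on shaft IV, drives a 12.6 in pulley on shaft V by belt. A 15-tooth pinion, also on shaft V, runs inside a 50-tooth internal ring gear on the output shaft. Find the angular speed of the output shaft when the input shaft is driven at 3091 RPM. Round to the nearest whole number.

Gear mesh: ratio = 106/44 = 2.4091, so shaft II turns at 3091 / 2.4091 = 1283.1 RPM.
Belt: ratio = 8/39 = 0.20513, so shaft III turns at 1283.1 / 0.20513 = 6254.9 RPM.
Gear mesh: ratio = 48/98 = 0.4898, so shaft IV turns at 6254.9 / 0.4898 = 12770 RPM.
Belt: ratio = 12.6/6 = 2.1, so shaft V turns at 12770 / 2.1 = 6081.2 RPM.
Internal gear: ratio = 50/15 = 3.3333, so the output shaft turns at 6081.2 / 3.3333 = 1824.3 RPM.

1824 RPM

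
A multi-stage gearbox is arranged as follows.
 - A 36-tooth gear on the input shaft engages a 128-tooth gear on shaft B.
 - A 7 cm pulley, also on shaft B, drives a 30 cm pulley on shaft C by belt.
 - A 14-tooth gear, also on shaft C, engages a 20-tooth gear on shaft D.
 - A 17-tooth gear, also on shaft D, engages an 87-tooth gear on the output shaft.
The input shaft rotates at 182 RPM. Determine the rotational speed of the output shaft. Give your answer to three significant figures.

the input shaft → shaft B (gear mesh, 128/36): 182 ÷ 3.5556 = 51.188 RPM
shaft B → shaft C (belt, 30/7): 51.188 ÷ 4.2857 = 11.944 RPM
shaft C → shaft D (gear mesh, 20/14): 11.944 ÷ 1.4286 = 8.3606 RPM
shaft D → the output shaft (gear mesh, 87/17): 8.3606 ÷ 5.1176 = 1.6337 RPM

1.63 RPM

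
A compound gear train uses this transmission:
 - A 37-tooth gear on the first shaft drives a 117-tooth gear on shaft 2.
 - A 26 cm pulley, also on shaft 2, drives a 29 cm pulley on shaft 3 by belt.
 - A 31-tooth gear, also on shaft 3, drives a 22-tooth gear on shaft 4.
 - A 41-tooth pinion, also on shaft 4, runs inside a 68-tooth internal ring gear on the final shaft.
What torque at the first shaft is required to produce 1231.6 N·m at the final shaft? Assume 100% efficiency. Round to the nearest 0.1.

Overall ratio R = 3.1622 × 1.1154 × 0.70968 × 1.6585 = 4.1514.
Input torque = output torque / R = 1231.6 / 4.1514 = 296.67 N·m.

296.7 N·m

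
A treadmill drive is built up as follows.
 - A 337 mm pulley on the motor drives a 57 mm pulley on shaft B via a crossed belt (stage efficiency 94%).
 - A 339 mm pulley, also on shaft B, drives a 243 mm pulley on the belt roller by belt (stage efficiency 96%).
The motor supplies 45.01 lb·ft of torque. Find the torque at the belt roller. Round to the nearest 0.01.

Belt: ratio = 57/337 = 0.16914; torque at shaft B = 45.01 × 0.16914 × 0.94 = 7.1562 lb·ft.
Belt: ratio = 243/339 = 0.71681; torque at the belt roller = 7.1562 × 0.71681 × 0.96 = 4.9245 lb·ft.

4.92 lb·ft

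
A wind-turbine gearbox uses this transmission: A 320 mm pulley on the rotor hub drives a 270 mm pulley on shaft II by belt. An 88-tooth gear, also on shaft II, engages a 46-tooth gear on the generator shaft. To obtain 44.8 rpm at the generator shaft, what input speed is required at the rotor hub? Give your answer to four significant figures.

19.76 rpm

Overall ratio R = 0.84375 × 0.52273 = 0.44105.
Required input speed = output speed × R = 44.8 × 0.44105 = 19.759 rpm.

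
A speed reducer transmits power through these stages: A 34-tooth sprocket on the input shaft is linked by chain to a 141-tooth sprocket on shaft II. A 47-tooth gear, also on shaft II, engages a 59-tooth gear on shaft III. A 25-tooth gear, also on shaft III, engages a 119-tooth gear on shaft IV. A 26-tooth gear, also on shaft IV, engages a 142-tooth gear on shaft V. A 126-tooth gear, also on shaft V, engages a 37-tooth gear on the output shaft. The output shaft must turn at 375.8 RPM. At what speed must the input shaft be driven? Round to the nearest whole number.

14935 RPM

Overall ratio R = 4.1471 × 1.2553 × 4.76 × 5.4615 × 0.29365 = 39.742.
Required input speed = output speed × R = 375.8 × 39.742 = 14935 RPM.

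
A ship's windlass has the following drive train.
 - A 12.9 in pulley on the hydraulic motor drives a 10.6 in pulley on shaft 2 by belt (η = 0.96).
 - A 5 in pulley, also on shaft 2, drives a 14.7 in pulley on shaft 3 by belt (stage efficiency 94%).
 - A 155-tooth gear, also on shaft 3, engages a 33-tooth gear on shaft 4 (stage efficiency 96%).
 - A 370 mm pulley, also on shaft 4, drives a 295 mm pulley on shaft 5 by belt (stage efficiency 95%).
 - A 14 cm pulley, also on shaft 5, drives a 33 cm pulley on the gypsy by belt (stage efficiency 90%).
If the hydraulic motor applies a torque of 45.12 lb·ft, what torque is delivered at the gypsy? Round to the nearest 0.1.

32.3 lb·ft

Belt: ratio = 10.6/12.9 = 0.82171; torque at shaft 2 = 45.12 × 0.82171 × 0.96 = 35.592 lb·ft.
Belt: ratio = 14.7/5 = 2.94; torque at shaft 3 = 35.592 × 2.94 × 0.94 = 98.363 lb·ft.
Gear mesh: ratio = 33/155 = 0.2129; torque at shaft 4 = 98.363 × 0.2129 × 0.96 = 20.104 lb·ft.
Belt: ratio = 295/370 = 0.7973; torque at shaft 5 = 20.104 × 0.7973 × 0.95 = 15.228 lb·ft.
Belt: ratio = 33/14 = 2.3571; torque at the gypsy = 15.228 × 2.3571 × 0.90 = 32.304 lb·ft.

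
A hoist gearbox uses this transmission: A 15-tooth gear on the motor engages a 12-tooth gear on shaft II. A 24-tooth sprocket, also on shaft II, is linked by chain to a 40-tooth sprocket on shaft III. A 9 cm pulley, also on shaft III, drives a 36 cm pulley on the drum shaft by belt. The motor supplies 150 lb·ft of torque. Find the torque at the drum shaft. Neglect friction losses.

After the gear mesh (12/15): 150 × 0.8 = 120 lb·ft
After the chain (40/24): 120 × 1.6667 = 200 lb·ft
After the belt (36/9): 200 × 4 = 800 lb·ft

800 lb·ft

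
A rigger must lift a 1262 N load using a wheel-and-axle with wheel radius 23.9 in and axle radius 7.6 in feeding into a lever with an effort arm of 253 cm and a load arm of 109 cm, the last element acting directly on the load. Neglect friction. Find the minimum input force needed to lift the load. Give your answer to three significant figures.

Wheel-and-axle MA = R/r = 23.9/7.6 = 3.1447.
Lever MA = effort arm / load arm = 253/109 = 2.3211.
Combined ideal MA = 3.1447 × 2.3211 = 7.2993.
Effort = load / MA = 1262 / 7.2993 = 172.89 N.

173 N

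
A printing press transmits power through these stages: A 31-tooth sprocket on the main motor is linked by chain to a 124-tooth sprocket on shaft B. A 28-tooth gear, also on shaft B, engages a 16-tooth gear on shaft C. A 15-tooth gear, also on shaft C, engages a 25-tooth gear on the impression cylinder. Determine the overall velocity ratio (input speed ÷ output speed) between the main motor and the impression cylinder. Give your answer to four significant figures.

3.810

Each stage contributes driven/driver: chain 124/31 = 4, gear mesh 16/28 = 0.57143, gear mesh 25/15 = 1.6667.
Overall: 4 × 0.57143 × 1.6667 = 3.8095.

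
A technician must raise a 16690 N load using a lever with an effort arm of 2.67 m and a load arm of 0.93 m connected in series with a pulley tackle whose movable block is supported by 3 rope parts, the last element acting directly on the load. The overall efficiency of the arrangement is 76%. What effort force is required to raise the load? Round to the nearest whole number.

Lever MA = effort arm / load arm = 2.67/0.93 = 2.871.
Block-and-tackle MA = number of supporting rope parts = 3.
Combined ideal MA = 2.871 × 3 = 8.6129.
Actual MA = 8.6129 × 0.76 = 6.5458.
Effort = load / actual MA = 16690 / 6.5458 = 2549.7 N.

2550 N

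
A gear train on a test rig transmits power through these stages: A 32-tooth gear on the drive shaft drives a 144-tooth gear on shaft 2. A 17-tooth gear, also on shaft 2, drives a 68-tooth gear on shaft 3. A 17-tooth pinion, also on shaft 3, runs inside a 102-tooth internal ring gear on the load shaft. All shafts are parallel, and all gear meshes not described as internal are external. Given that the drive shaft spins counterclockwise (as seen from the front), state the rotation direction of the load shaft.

counterclockwise

the drive shaft → shaft 2: external mesh, 1 reversal → CW.
shaft 2 → shaft 3: external mesh, 1 reversal → CCW.
shaft 3 → the load shaft: internal mesh, same direction → CCW.
2 reversals in total — an even number — so the load shaft turns the same way as the drive shaft.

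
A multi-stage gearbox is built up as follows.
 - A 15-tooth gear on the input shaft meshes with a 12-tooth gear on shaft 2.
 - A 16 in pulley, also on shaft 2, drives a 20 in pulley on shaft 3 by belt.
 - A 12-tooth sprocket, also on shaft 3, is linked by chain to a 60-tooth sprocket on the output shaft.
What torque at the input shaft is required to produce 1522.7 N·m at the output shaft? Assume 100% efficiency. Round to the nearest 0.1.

304.5 N·m

Overall ratio R = 0.8 × 1.25 × 5 = 5.
Input torque = output torque / R = 1522.7 / 5 = 304.54 N·m.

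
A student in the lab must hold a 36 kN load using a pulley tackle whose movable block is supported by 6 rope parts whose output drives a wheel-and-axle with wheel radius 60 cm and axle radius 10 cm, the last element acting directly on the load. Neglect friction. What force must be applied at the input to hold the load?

1 kN

Block-and-tackle MA = number of supporting rope parts = 6.
Wheel-and-axle MA = R/r = 60/10 = 6.
Combined ideal MA = 6 × 6 = 36.
Effort = load / MA = 36 / 36 = 1 kN.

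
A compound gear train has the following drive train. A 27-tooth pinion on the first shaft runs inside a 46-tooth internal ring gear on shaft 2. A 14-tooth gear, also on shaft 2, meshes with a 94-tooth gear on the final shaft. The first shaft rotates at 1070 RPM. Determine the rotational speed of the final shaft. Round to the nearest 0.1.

the first shaft → shaft 2 (internal gear, 46/27): 1070 ÷ 1.7037 = 628.04 RPM
shaft 2 → the final shaft (gear mesh, 94/14): 628.04 ÷ 6.7143 = 93.538 RPM

93.5 RPM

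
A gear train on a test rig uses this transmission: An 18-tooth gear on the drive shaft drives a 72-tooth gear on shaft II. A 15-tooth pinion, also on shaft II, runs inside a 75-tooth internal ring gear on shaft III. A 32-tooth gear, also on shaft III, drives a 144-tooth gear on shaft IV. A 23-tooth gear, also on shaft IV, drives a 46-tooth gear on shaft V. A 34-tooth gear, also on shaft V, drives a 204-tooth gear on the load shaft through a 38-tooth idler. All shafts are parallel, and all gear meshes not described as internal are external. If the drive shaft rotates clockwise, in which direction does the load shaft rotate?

the drive shaft → shaft II: external mesh, 1 reversal → CCW.
shaft II → shaft III: internal mesh, same direction → CCW.
shaft III → shaft IV: external mesh, 1 reversal → CW.
shaft IV → shaft V: external mesh, 1 reversal → CCW.
shaft V → the load shaft: driver → idler → driven is 2 external meshes, 2 reversals → CCW.
5 reversals in total — an odd number — so the load shaft turns opposite to the drive shaft.

anticlockwise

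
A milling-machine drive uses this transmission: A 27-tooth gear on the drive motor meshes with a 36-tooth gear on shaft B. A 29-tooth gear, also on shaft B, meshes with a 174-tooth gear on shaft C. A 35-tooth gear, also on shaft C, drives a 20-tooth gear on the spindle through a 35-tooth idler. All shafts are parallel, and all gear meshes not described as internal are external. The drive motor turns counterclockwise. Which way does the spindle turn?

counterclockwise

the drive motor → shaft B: external mesh, 1 reversal → CW.
shaft B → shaft C: external mesh, 1 reversal → CCW.
shaft C → the spindle: driver → idler → driven is 2 external meshes, 2 reversals → CCW.
4 reversals in total — an even number — so the spindle turns the same way as the drive motor.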